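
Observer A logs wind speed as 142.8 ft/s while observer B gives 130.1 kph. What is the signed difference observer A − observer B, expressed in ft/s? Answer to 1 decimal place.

24.2 ft/s

observer B: 130.1 km/h = 118.566 ft/s.
Difference: 142.800 − 118.566 = 24.2 ft/s.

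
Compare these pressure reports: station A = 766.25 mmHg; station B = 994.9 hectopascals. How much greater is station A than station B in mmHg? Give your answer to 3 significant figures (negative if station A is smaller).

station B: 994.9 hPa = 746.236 mmHg.
Difference: 766.250 − 746.236 = 20.0 mmHg.

20.0 mmHg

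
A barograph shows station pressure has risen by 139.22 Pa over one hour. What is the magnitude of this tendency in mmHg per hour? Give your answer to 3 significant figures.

139.22 Pa / 1 h × 0.00750062 mmHg/Pa = 1.04 mmHg/h.

1.04 mmHg per hour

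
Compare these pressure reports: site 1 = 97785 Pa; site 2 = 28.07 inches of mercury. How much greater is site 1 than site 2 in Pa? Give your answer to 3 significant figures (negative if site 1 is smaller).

2730 Pa

site 2: 28.07 inHg = 95055.94 Pa.
Difference: 97785.00 − 95055.94 = 2730 Pa.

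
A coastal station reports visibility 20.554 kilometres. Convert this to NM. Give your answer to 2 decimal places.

11.10 nmi

1 km = 0.539957 nmi, so 20.554 × 0.539957 = 11.10 nmi.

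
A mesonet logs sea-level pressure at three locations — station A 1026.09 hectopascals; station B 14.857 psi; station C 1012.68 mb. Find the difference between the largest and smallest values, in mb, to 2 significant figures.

13 mb

station A: 1026.09 hPa = 1026.09 mb.
station B: 14.857 psi = 1024.35 mb.
Spread: 1026.09 − 1012.68 = 13 mb.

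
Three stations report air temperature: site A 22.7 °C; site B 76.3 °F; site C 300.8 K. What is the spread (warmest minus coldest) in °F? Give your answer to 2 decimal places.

8.91 °F

site B: 76.3 °F = 24.611 °C.
site C: 300.8 K = 27.650 °C.
Spread: 27.650 − 22.700 = 4.950 °C = 8.91 °F.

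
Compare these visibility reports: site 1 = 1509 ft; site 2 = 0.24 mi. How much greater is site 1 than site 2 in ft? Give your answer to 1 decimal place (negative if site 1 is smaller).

site 2: 0.24 SM = 1267.200 ft.
Difference: 1509.000 − 1267.200 = 241.8 ft.

241.8 ft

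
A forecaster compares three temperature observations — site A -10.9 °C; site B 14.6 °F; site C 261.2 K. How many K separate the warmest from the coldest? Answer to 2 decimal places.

site B: 14.6 °F = -9.667 °C.
site C: 261.2 K = -11.950 °C.
Spread: (-9.667) − (-11.950) = 2.283 °C.

2.28 K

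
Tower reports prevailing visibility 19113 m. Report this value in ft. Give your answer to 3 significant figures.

1 m = 3.28084 ft, so 19113 × 3.28084 = 62700 ft.

62700 ft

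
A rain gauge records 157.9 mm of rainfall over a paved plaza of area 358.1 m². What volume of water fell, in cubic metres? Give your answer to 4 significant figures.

1 mm over 1 m² is 1 L, so volume = 157.9 × 358.1 = 56543.99 L = 56.54 m³.

56.54 cubic metres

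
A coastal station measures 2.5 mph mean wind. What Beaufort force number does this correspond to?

2.5 mph = 1.1 m/s, which is Beaufort 1 (light air, 0.3–1.5 m/s).

Beaufort force 1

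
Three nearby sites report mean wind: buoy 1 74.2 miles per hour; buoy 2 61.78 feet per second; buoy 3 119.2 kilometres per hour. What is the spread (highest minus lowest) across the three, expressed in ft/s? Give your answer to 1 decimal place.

47.0 ft/s

buoy 1: 74.2 mph = 108.827 ft/s.
buoy 3: 119.2 km/h = 108.632 ft/s.
Spread: 108.827 − 61.780 = 47.0 ft/s.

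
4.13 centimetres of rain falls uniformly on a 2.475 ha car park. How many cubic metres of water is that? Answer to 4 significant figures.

1022 cubic metres

Depth: 4.13 cm × 10 = 41.3 mm.
Area: 2.475 ha = 24750 m².
1 mm over 1 m² is 1 L, so volume = 41.3 × 24750 = 1022175 L = 1022 m³.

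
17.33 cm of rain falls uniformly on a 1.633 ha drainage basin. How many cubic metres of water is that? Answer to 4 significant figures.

Depth: 17.33 cm × 10 = 173.3 mm.
Area: 1.633 ha = 16330 m².
1 mm over 1 m² is 1 L, so volume = 173.3 × 16330 = 2829989 L = 2830 m³.

2830 cubic metres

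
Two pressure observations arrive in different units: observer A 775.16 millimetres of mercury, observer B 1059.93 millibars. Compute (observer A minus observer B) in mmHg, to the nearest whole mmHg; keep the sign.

-20 mmHg

observer B: 1059.93 mb = 795.01 mmHg.
Difference: 775.16 − 795.01 = -20 mmHg.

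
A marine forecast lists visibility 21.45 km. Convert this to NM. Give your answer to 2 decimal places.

1 km = 0.539957 nmi, so 21.45 × 0.539957 = 11.58 nmi.

11.58 nmi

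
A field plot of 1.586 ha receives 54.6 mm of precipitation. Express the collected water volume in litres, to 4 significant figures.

866000 litres

Area: 1.586 ha = 15860 m².
1 mm over 1 m² is 1 L, so volume = 54.6 × 15860 = 865956 L ≈ 866000 L.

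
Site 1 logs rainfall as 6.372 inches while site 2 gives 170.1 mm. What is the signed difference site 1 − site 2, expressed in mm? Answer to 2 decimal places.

site 1: 6.372 in = 161.8488 mm.
Difference: 161.8488 − 170.1000 = -8.25 mm.

-8.25 mm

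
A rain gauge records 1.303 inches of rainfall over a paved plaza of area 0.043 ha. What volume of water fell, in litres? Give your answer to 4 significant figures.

14230 litres

Depth: 1.303 in × 25.4 = 33.0962 mm.
Area: 0.043 ha = 430 m².
1 mm over 1 m² is 1 L, so volume = 33.0962 × 430 = 14231.366 L ≈ 14230 L.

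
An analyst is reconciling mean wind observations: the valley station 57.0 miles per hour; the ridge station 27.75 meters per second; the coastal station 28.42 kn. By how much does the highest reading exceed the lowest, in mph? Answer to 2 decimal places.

the ridge station: 27.75 m/s = 62.0750 mph.
the coastal station: 28.42 kt = 32.7052 mph.
Spread: 62.0750 − 32.7052 = 29.37 mph.

29.37 mph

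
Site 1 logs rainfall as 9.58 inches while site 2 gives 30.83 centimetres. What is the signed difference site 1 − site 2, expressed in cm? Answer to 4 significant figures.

site 1: 9.58 in = 24.33320 cm.
Difference: 24.33320 − 30.83000 = -6.497 cm.

-6.497 cm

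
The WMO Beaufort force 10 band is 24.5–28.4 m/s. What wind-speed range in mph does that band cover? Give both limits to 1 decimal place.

54.8 to 63.5 mph

24.5–28.4 m/s × 2.237 = 54.8–63.5 mph.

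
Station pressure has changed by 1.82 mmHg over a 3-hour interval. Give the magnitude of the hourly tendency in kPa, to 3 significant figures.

1.82 mmHg / 3 h × 0.133322 kPa/mmHg = 0.0809 kPa/h.

0.0809 kPa per hour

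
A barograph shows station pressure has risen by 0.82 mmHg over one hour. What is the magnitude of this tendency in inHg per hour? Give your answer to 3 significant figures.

0.82 mmHg / 1 h × 0.0393701 inHg/mmHg = 0.0323 inHg/h.

0.0323 inHg per hour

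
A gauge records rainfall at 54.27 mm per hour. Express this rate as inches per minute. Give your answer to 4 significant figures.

0.03561 in/minute

54.27 mm/hour × 0.0393701 in/mm × 0.0166667 hour/minute = 0.03561 in/minute.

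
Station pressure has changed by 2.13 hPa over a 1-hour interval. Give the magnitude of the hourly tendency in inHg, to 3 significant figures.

2.13 hPa / 1 h × 0.02953 inHg/hPa = 0.0629 inHg/h.

0.0629 inHg per hour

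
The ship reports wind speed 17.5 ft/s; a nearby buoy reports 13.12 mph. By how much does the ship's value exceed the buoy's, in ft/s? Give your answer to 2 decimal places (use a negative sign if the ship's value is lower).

the buoy: 13.12 mph = 19.2427 ft/s.
Difference: 17.5000 − 19.2427 = -1.74 ft/s.

-1.74 ft/s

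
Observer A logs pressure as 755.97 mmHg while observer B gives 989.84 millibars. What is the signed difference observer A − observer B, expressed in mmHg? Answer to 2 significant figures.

observer B: 989.84 mb = 742.44 mmHg.
Difference: 755.97 − 742.44 = 14 mmHg.

14 mmHg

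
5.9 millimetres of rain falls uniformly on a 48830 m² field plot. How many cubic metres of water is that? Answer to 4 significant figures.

1 mm over 1 m² is 1 L, so volume = 5.9 × 48830 = 288097 L = 288.1 m³.

288.1 cubic metres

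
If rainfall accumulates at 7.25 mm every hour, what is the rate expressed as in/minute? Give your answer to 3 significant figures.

7.25 mm/hour × 0.0393701 in/mm × 0.0166667 hour/minute = 0.00476 in/minute.

0.00476 in/minute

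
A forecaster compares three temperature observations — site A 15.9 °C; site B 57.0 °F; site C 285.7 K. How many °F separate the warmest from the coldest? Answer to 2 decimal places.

6.03 °F

site B: 57.0 °F = 13.889 °C.
site C: 285.7 K = 12.550 °C.
Spread: 15.900 − 12.550 = 3.350 °C = 6.03 °F.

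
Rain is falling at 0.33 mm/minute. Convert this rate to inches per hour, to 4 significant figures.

0.33 mm/minute × 0.0393701 in/mm × 60 minute/hour = 0.7795 in/hour.

0.7795 in/hour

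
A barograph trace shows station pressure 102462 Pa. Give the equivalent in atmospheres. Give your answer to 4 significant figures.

1 Pa = 9.86923e-06 atm, so 102462 × 9.86923e-06 = 1.011 atm.

1.011 atm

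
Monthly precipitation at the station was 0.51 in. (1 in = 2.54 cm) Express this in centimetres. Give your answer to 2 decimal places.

1 in = 2.54 cm, so 0.51 × 2.54 = 1.30 cm.

1.30 cm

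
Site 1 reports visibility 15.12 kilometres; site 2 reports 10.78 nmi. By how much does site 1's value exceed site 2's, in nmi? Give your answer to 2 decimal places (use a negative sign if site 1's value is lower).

site 1: 15.12 km = 8.1641 nmi.
Difference: 8.1641 − 10.7800 = -2.62 nmi.

-2.62 nmi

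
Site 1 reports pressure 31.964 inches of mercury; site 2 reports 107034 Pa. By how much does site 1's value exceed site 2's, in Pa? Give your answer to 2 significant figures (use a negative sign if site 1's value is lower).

site 1: 31.964 inHg = 108242.54 Pa.
Difference: 108242.54 − 107034.00 = 1200 Pa.

1200 Pa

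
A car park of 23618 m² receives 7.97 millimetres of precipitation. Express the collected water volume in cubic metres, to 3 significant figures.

1 mm over 1 m² is 1 L, so volume = 7.97 × 23618 = 188235.46 L = 188 m³.

188 cubic metres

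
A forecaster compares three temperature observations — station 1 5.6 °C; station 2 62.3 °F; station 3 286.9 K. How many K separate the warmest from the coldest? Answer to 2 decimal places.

station 2: 62.3 °F = 16.833 °C.
station 3: 286.9 K = 13.750 °C.
Spread: 16.833 − 5.600 = 11.233 °C.

11.23 K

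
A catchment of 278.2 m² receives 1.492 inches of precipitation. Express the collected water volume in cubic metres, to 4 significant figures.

Depth: 1.492 in × 25.4 = 37.8968 mm.
1 mm over 1 m² is 1 L, so volume = 37.8968 × 278.2 = 10542.89 L = 10.54 m³.

10.54 cubic metres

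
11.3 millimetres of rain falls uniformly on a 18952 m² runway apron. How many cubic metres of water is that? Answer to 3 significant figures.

214 cubic metres

1 mm over 1 m² is 1 L, so volume = 11.3 × 18952 = 214157.6 L = 214 m³.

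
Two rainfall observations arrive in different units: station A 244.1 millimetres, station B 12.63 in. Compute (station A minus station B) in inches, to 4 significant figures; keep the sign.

-3.020 in

station A: 244.1 mm = 9.61024 in.
Difference: 9.61024 − 12.63000 = -3.020 in.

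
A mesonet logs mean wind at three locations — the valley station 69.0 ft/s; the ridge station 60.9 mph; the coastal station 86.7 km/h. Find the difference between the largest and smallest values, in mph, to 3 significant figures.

13.9 mph

the valley station: 69.0 ft/s = 47.045 mph.
the coastal station: 86.7 km/h = 53.873 mph.
Spread: 60.900 − 47.045 = 13.9 mph.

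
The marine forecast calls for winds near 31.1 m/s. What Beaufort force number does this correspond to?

31.1 m/s lies in the Beaufort 11 band (violent storm, 28.5–32.6 m/s).

Beaufort force 11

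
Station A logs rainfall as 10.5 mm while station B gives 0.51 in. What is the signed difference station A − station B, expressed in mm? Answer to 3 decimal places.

-2.454 mm

station B: 0.51 in = 12.95400 mm.
Difference: 10.50000 − 12.95400 = -2.454 mm.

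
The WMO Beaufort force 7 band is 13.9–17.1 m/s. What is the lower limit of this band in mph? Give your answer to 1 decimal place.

31.1 mph

13.9–17.1 m/s × 2.237 = 31.1–38.3 mph.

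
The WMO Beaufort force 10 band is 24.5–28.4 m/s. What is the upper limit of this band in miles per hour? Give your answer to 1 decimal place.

63.5 mph

24.5–28.4 m/s × 2.237 = 54.8–63.5 mph.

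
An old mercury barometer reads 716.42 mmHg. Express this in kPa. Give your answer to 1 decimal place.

95.5 kPa

1 mmHg = 0.133322 kPa, so 716.42 × 0.133322 = 95.5 kPa.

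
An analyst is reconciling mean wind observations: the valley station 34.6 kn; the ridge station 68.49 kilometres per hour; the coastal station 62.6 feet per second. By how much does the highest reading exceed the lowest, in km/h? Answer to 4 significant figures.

the valley station: 34.6 kt = 64.07920 km/h.
the coastal station: 62.6 ft/s = 68.68973 km/h.
Spread: 68.68973 − 64.07920 = 4.611 km/h.

4.611 km/h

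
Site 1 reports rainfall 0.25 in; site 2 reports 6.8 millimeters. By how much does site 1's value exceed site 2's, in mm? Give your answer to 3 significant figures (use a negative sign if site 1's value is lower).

site 1: 0.25 in = 6.35000 mm.
Difference: 6.35000 − 6.80000 = -0.450 mm.

-0.450 mm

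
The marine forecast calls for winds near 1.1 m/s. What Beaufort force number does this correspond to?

1.1 m/s lies in the Beaufort 1 band (light air, 0.3–1.5 m/s).

Beaufort force 1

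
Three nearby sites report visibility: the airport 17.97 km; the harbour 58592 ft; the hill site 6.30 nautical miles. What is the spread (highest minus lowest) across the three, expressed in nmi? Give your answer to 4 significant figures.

3.403 nmi

the airport: 17.97 km = 9.70302 nmi.
the harbour: 58592 ft = 9.64300 nmi.
Spread: 9.70302 − 6.30000 = 3.403 nmi.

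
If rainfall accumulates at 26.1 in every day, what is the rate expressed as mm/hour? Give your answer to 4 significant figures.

27.62 mm/hour

26.1 in/day × 25.4 mm/in × 0.0416667 day/hour = 27.62 mm/hour.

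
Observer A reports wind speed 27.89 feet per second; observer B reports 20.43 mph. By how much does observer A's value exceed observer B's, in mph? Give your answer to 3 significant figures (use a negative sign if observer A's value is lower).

observer A: 27.89 ft/s = 19.0159 mph.
Difference: 19.0159 − 20.4300 = -1.41 mph.

-1.41 mph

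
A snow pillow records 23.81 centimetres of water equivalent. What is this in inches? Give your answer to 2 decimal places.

1 cm = 0.393701 in, so 23.81 × 0.393701 = 9.37 in.

9.37 in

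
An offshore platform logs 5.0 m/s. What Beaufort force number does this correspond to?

Beaufort force 3

5.0 m/s lies in the Beaufort 3 band (gentle breeze, 3.4–5.4 m/s).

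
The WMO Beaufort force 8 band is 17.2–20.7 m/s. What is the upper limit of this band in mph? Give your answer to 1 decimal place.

17.2–20.7 m/s × 2.237 = 38.5–46.3 mph.

46.3 mph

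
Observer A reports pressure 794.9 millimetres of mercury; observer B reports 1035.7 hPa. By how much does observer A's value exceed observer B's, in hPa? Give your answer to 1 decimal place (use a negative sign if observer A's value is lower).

24.1 hPa

observer A: 794.9 mmHg = 1059.780 hPa.
Difference: 1059.780 − 1035.700 = 24.1 hPa.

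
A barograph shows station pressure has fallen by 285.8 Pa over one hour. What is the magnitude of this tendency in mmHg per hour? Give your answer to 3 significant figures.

2.14 mmHg per hour

285.8 Pa / 1 h × 0.00750062 mmHg/Pa = 2.14 mmHg/h.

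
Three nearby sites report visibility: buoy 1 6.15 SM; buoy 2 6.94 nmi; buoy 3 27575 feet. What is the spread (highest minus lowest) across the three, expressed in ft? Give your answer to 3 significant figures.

14600 ft

buoy 1: 6.15 SM = 32472.00 ft.
buoy 2: 6.94 nmi = 42168.24 ft.
Spread: 42168.24 − 27575.00 = 14600 ft.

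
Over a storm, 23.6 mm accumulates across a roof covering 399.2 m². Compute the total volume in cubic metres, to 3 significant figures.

9.42 cubic metres

1 mm over 1 m² is 1 L, so volume = 23.6 × 399.2 = 9421.12 L = 9.42 m³.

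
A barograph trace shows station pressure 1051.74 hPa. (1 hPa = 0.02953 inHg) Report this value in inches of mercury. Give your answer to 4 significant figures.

1 hPa = 0.02953 inHg, so 1051.74 × 0.02953 = 31.06 inHg.

31.06 inHg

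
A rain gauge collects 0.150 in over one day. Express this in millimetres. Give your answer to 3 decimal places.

3.810 mm

1 in = 25.4 mm, so 0.150 × 25.4 = 3.810 mm.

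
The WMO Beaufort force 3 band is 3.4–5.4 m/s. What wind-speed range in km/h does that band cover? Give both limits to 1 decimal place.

12.2 to 19.4 km/h

3.4–5.4 m/s × 3.6 = 12.2–19.4 km/h.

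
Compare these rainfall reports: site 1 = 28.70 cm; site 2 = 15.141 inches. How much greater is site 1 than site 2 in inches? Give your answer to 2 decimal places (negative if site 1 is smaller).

site 1: 28.70 cm = 11.2992 in.
Difference: 11.2992 − 15.1410 = -3.84 in.

-3.84 in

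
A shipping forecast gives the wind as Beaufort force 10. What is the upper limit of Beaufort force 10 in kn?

Beaufort 10 (storm) spans 48–55 knots.

55 kt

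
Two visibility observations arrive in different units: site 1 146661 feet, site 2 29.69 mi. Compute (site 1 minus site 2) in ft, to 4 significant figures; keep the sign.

site 2: 29.69 SM = 156763.20 ft.
Difference: 146661.00 − 156763.20 = -10100 ft.

-10100 ft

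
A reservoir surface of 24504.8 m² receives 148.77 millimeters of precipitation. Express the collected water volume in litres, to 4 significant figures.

3646000 litres

1 mm over 1 m² is 1 L, so volume = 148.77 × 24504.8 = 3645579.1 L ≈ 3646000 L.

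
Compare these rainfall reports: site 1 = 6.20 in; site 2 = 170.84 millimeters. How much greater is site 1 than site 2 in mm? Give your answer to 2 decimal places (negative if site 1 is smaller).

-13.36 mm

site 1: 6.20 in = 157.4800 mm.
Difference: 157.4800 − 170.8400 = -13.36 mm.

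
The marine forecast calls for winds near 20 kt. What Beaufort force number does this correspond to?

Beaufort force 5

20 kt lies in the Beaufort 5 band (fresh breeze, 17–21 kt).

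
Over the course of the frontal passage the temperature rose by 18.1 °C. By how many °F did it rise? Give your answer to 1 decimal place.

32.6 °F

Converting a difference, only the 9/5 scale factor applies: Δ°F = 18.1 × 1.8 = 32.6 °F.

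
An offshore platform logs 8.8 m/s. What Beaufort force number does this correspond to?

Beaufort force 5

8.8 m/s lies in the Beaufort 5 band (fresh breeze, 8.0–10.7 m/s).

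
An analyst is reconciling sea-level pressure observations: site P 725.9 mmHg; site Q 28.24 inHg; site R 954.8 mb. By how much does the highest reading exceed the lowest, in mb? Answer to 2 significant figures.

site P: 725.9 mmHg = 967.79 mb.
site Q: 28.24 inHg = 956.32 mb.
Spread: 967.79 − 954.80 = 13 mb.

13 mb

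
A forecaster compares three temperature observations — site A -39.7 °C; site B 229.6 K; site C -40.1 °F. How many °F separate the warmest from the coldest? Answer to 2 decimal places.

site B: 229.6 K = -43.550 °C.
site C: -40.1 °F = -40.056 °C.
Spread: (-39.700) − (-43.550) = 3.850 °C = 6.93 °F.

6.93 °F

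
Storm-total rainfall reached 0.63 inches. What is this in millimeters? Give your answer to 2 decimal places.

16.00 mm

1 in = 25.4 mm, so 0.63 × 25.4 = 16.00 mm.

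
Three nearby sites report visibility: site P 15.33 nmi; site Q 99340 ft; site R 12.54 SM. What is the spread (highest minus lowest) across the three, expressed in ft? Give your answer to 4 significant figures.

site P: 15.33 nmi = 93146.85 ft.
site R: 12.54 SM = 66211.20 ft.
Spread: 99340.00 − 66211.20 = 33130 ft.

33130 ft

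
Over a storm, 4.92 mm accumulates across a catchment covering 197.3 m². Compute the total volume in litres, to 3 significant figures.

1 mm over 1 m² is 1 L, so volume = 4.92 × 197.3 = 970.716 L ≈ 971 L.

971 litres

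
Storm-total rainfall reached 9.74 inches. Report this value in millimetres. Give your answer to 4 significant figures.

247.4 mm

1 in = 25.4 mm, so 9.74 × 25.4 = 247.4 mm.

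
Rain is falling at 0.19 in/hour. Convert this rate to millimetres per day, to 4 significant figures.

115.8 mm/day

0.19 in/hour × 25.4 mm/in × 24 hour/day = 115.8 mm/day.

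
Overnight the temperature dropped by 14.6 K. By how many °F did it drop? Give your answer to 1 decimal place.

Converting a difference, only the 9/5 scale factor applies: Δ°F = 14.6 × 1.8 = 26.3 °F.

26.3 °F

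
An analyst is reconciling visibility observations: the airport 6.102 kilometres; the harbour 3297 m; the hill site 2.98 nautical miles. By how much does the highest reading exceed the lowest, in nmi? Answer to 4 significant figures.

1.515 nmi

the airport: 6.102 km = 3.29482 nmi.
the harbour: 3297 m = 1.78024 nmi.
Spread: 3.29482 − 1.78024 = 1.515 nmi.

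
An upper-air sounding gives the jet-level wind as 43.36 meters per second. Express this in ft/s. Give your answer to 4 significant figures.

142.3 ft/s

1 m/s = 3.28084 ft/s, so 43.36 × 3.28084 = 142.3 ft/s.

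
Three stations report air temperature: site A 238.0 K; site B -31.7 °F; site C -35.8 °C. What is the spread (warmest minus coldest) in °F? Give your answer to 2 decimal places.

1.17 °F

site A: 238.0 K = -35.150 °C.
site B: -31.7 °F = -35.389 °C.
Spread: (-35.150) − (-35.800) = 0.650 °C = 1.17 °F.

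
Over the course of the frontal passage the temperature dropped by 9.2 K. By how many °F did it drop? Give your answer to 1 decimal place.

16.6 °F

For a temperature change the 32° offset cancels: Δ°F = 9.2 × 1.8 = 16.6 °F.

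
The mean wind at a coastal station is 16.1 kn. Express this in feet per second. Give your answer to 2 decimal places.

1 kt = 1.68781 ft/s, so 16.1 × 1.68781 = 27.17 ft/s.

27.17 ft/s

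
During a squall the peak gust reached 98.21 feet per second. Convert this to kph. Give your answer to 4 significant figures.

107.8 km/h

1 ft/s = 1.09728 km/h, so 98.21 × 1.09728 = 107.8 km/h.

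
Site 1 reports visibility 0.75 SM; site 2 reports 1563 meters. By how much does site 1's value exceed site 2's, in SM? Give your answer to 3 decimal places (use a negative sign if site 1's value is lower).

site 2: 1563 m = 0.97120 SM.
Difference: 0.75000 − 0.97120 = -0.221 SM.

-0.221 SM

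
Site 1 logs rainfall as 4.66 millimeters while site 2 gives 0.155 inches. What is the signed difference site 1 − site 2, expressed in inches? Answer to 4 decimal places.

0.0285 in

site 1: 4.66 mm = 0.183465 in.
Difference: 0.183465 − 0.155000 = 0.0285 in.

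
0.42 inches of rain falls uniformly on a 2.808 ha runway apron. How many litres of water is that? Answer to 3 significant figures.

Depth: 0.42 in × 25.4 = 10.668 mm.
Area: 2.808 ha = 28080 m².
1 mm over 1 m² is 1 L, so volume = 10.668 × 28080 = 299557.44 L ≈ 300000 L.

300000 litres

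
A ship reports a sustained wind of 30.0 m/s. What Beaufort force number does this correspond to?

30.0 m/s lies in the Beaufort 11 band (violent storm, 28.5–32.6 m/s).

Beaufort force 11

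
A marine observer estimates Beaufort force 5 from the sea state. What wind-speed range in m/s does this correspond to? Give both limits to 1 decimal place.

8.0 to 10.7 m/s

Beaufort 5 (fresh breeze) spans 8.0–10.7 m/s.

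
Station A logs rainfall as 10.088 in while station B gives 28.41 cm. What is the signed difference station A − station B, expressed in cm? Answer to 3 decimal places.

station A: 10.088 in = 25.62352 cm.
Difference: 25.62352 − 28.41000 = -2.786 cm.

-2.786 cm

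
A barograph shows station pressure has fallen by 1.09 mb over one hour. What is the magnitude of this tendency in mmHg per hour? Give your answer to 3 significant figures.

1.09 mb / 1 h × 0.750062 mmHg/mb = 0.818 mmHg/h.

0.818 mmHg per hour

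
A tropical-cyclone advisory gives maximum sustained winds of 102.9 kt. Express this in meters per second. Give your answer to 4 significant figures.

1 kt = 0.514444 m/s, so 102.9 × 0.514444 = 52.94 m/s.

52.94 m/s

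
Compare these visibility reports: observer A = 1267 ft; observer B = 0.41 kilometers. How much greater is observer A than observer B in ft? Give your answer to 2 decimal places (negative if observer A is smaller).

-78.14 ft

observer B: 0.41 km = 1345.1444 ft.
Difference: 1267.0000 − 1345.1444 = -78.14 ft.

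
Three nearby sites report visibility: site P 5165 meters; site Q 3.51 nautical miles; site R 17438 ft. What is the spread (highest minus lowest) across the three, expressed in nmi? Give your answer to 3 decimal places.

site P: 5165 m = 2.78888 nmi.
site R: 17438 ft = 2.86993 nmi.
Spread: 3.51000 − 2.78888 = 0.721 nmi.

0.721 nmi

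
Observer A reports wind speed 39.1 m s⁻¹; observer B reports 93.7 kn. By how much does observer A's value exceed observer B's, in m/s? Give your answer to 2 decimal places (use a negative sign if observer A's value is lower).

observer B: 93.7 kt = 48.2034 m/s.
Difference: 39.1000 − 48.2034 = -9.10 m/s.

-9.10 m/s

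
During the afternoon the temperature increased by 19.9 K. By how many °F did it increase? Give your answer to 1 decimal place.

A change of 1 °C equals a change of 1.8 °F: Δ°F = 19.9 × 1.8 = 35.8 °F.

35.8 °F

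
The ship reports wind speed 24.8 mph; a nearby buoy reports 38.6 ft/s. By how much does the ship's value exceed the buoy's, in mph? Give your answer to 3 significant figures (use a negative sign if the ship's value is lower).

the buoy: 38.6 ft/s = 26.3182 mph.
Difference: 24.8000 − 26.3182 = -1.52 mph.

-1.52 mph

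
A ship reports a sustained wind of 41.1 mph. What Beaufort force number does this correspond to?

Beaufort force 8

41.1 mph = 18.4 m/s, which is Beaufort 8 (gale, 17.2–20.7 m/s).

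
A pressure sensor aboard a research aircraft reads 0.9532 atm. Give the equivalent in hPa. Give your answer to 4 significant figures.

965.8 hPa

1 atm = 1013.25 hPa, so 0.9532 × 1013.25 = 965.8 hPa.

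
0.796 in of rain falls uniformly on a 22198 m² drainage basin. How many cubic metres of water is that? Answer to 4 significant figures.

Depth: 0.796 in × 25.4 = 20.2184 mm.
1 mm over 1 m² is 1 L, so volume = 20.2184 × 22198 = 448808.04 L = 448.8 m³.

448.8 cubic metres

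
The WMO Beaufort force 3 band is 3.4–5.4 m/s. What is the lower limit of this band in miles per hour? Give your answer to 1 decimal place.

3.4–5.4 m/s × 2.237 = 7.6–12.1 mph.

7.6 mph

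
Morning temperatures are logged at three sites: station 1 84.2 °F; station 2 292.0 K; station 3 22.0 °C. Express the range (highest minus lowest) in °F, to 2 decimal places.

18.27 °F

station 1: 84.2 °F = 29.000 °C.
station 2: 292.0 K = 18.850 °C.
Spread: 29.000 − 18.850 = 10.150 °C = 18.27 °F.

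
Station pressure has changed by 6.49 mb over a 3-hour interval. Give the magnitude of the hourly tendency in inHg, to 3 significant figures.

6.49 mb / 3 h × 0.02953 inHg/mb = 0.0639 inHg/h.

0.0639 inHg per hour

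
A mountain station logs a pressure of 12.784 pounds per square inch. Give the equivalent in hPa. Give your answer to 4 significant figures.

1 psi = 68.9476 hPa, so 12.784 × 68.9476 = 881.4 hPa.

881.4 hPa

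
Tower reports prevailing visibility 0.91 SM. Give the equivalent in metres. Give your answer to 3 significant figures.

1 SM = 1609.34 m, so 0.91 × 1609.34 = 1460 m.

1460 m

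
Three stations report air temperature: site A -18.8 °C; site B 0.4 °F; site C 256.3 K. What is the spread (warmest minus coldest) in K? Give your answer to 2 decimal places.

1.95 K

site B: 0.4 °F = -17.556 °C.
site C: 256.3 K = -16.850 °C.
Spread: (-16.850) − (-18.800) = 1.950 °C.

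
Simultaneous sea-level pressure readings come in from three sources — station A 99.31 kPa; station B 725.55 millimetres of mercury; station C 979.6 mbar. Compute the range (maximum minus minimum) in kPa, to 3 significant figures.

2.58 kPa

station B: 725.55 mmHg = 96.7321 kPa.
station C: 979.6 mb = 97.9600 kPa.
Spread: 99.3100 − 96.7321 = 2.58 kPa.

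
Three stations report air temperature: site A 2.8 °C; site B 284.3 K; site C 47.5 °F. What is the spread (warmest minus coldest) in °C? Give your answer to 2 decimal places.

8.35 °C

site B: 284.3 K = 11.150 °C.
site C: 47.5 °F = 8.611 °C.
Spread: 11.150 − 2.800 = 8.350 °C.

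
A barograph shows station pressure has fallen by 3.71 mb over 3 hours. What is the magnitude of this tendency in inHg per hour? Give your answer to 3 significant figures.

3.71 mb / 3 h × 0.02953 inHg/mb = 0.0365 inHg/h.

0.0365 inHg per hour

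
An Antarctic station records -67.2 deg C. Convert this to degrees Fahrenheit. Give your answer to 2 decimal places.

-88.96 °F

°F = °C × 9/5 + 32 = -67.2 × 1.8 + 32 = -88.96 °F.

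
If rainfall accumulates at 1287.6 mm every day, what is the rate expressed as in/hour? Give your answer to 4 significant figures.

1287.6 mm/day × 0.0393701 in/mm × 0.0416667 day/hour = 2.112 in/hour.

2.112 in/hour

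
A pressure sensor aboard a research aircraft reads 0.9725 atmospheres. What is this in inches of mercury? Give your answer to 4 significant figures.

1 atm = 29.9213 inHg, so 0.9725 × 29.9213 = 29.10 inHg.

29.10 inHg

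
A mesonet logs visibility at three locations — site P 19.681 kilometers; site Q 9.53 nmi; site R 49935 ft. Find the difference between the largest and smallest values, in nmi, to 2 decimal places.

site P: 19.681 km = 10.6269 nmi.
site R: 49935 ft = 8.2182 nmi.
Spread: 10.6269 − 8.2182 = 2.41 nmi.

2.41 nmi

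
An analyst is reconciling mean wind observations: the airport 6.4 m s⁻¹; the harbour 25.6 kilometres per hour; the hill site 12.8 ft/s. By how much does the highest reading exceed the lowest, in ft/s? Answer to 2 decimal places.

10.53 ft/s

the airport: 6.4 m/s = 20.9974 ft/s.
the harbour: 25.6 km/h = 23.3304 ft/s.
Spread: 23.3304 − 12.8000 = 10.53 ft/s.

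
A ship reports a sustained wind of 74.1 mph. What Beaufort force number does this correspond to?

74.1 mph = 33.1 m/s, which is Beaufort 12 (hurricane force, ≥32.7 m/s).

Beaufort force 12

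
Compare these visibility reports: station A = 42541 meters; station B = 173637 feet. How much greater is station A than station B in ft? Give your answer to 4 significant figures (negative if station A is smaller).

station A: 42541 m = 139570.21 ft.
Difference: 139570.21 − 173637.00 = -34070 ft.

-34070 ft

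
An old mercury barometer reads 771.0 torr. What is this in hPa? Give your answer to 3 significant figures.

1030 hPa

1 mmHg = 1.33322 hPa, so 771.0 × 1.33322 = 1030 hPa.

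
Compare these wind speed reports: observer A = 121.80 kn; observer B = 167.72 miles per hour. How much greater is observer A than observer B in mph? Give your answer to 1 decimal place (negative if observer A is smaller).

-27.6 mph

observer A: 121.80 kt = 140.165 mph.
Difference: 140.165 − 167.720 = -27.6 mph.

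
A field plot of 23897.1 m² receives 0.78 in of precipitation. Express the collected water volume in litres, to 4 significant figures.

Depth: 0.78 in × 25.4 = 19.812 mm.
1 mm over 1 m² is 1 L, so volume = 19.812 × 23897.1 = 473449.35 L ≈ 473400 L.

473400 litres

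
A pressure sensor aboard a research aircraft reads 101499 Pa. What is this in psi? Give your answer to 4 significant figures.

1 Pa = 0.000145038 psi, so 101499 × 0.000145038 = 14.72 psi.

14.72 psi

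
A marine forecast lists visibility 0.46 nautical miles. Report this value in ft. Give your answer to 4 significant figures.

1 nmi = 6076.12 ft, so 0.46 × 6076.12 = 2795 ft.

2795 ft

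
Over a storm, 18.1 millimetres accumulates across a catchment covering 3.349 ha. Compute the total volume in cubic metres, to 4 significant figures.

Area: 3.349 ha = 33490 m².
1 mm over 1 m² is 1 L, so volume = 18.1 × 33490 = 606169 L = 606.2 m³.

606.2 cubic metres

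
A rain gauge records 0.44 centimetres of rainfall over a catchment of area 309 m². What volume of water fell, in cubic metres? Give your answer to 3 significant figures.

Depth: 0.44 cm × 10 = 4.4 mm.
1 mm over 1 m² is 1 L, so volume = 4.4 × 309 = 1359.6 L = 1.36 m³.

1.36 cubic metres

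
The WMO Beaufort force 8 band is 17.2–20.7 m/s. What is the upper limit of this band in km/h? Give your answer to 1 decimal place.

17.2–20.7 m/s × 3.6 = 61.9–74.5 km/h.

74.5 km/h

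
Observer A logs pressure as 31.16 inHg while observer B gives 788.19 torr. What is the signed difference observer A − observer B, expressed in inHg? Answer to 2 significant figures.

0.13 inHg

observer B: 788.19 mmHg = 31.0311 inHg.
Difference: 31.1600 − 31.0311 = 0.13 inHg.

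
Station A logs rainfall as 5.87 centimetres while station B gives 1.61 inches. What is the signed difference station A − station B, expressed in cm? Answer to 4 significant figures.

1.781 cm

station B: 1.61 in = 4.08940 cm.
Difference: 5.87000 − 4.08940 = 1.781 cm.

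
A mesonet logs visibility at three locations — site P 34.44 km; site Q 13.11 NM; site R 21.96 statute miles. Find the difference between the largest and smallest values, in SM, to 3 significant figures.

site P: 34.44 km = 21.4000 SM.
site Q: 13.11 nmi = 15.0867 SM.
Spread: 21.9600 − 15.0867 = 6.87 SM.

6.87 SM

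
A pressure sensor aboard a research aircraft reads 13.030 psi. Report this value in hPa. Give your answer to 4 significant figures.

898.4 hPa

1 psi = 68.9476 hPa, so 13.030 × 68.9476 = 898.4 hPa.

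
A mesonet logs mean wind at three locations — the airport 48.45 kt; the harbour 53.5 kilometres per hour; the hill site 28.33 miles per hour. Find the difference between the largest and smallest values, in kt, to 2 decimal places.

23.83 kt

the harbour: 53.5 km/h = 28.8877 kt.
the hill site: 28.33 mph = 24.6181 kt.
Spread: 48.4500 − 24.6181 = 23.83 kt.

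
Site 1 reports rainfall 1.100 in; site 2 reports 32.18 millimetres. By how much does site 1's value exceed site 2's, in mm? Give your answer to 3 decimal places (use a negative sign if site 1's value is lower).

site 1: 1.100 in = 27.94000 mm.
Difference: 27.94000 − 32.18000 = -4.240 mm.

-4.240 mm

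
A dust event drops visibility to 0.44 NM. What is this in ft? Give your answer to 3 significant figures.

1 nmi = 6076.12 ft, so 0.44 × 6076.12 = 2670 ft.

2670 ft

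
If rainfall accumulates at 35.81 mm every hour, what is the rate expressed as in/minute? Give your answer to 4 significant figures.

35.81 mm/hour × 0.0393701 in/mm × 0.0166667 hour/minute = 0.02350 in/minute.

0.02350 in/minute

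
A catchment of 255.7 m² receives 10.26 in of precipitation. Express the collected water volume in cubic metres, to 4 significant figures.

66.64 cubic metres

Depth: 10.26 in × 25.4 = 260.604 mm.
1 mm over 1 m² is 1 L, so volume = 260.604 × 255.7 = 66636.443 L = 66.64 m³.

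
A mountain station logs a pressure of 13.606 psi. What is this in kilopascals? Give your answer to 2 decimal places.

93.81 kPa

1 psi = 6.89476 kPa, so 13.606 × 6.89476 = 93.81 kPa.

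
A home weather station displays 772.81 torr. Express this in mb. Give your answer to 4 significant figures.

1 mmHg = 1.33322 mb, so 772.81 × 1.33322 = 1030 mb.

1030 mb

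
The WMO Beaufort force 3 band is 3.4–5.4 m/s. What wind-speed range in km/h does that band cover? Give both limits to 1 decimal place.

3.4–5.4 m/s × 3.6 = 12.2–19.4 km/h.

12.2 to 19.4 km/h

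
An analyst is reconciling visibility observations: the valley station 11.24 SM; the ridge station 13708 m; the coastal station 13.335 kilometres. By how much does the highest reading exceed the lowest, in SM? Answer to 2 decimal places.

the ridge station: 13708 m = 8.5178 SM.
the coastal station: 13.335 km = 8.2860 SM.
Spread: 11.2400 − 8.2860 = 2.95 SM.

2.95 SM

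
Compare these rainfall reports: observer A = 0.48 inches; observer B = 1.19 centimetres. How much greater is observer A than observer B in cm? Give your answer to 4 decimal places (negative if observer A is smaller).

0.0292 cm

observer A: 0.48 in = 1.219200 cm.
Difference: 1.219200 − 1.190000 = 0.0292 cm.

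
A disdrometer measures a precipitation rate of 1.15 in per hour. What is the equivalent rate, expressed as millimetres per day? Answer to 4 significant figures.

701.0 mm/day

1.15 in/hour × 25.4 mm/in × 24 hour/day = 701.0 mm/day.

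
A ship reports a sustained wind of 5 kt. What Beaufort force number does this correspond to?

Beaufort force 2

5 kt lies in the Beaufort 2 band (light breeze, 4–6 kt).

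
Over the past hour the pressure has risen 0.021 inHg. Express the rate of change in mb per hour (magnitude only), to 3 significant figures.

0.021 inHg / 1 h × 33.8639 mb/inHg = 0.711 mb/h.

0.711 mb per hour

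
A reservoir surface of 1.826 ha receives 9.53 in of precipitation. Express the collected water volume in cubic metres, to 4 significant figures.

Depth: 9.53 in × 25.4 = 242.062 mm.
Area: 1.826 ha = 18260 m².
1 mm over 1 m² is 1 L, so volume = 242.062 × 18260 = 4420052.1 L = 4420 m³.

4420 cubic metres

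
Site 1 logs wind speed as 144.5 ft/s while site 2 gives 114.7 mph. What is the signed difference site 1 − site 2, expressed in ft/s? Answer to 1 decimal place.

-23.7 ft/s

site 2: 114.7 mph = 168.227 ft/s.
Difference: 144.500 − 168.227 = -23.7 ft/s.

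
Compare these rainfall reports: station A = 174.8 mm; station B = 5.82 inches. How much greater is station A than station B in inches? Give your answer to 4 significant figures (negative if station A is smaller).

1.062 in

station A: 174.8 mm = 6.88189 in.
Difference: 6.88189 − 5.82000 = 1.062 in.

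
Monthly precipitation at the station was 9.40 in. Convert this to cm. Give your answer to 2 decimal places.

1 in = 2.54 cm, so 9.40 × 2.54 = 23.88 cm.

23.88 cm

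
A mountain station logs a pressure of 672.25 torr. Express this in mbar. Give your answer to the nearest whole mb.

896 mb

1 mmHg = 1.33322 mb, so 672.25 × 1.33322 = 896 mb.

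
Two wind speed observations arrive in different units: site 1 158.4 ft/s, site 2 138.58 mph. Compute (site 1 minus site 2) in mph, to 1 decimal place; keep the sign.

-30.6 mph

site 1: 158.4 ft/s = 108.000 mph.
Difference: 108.000 − 138.580 = -30.6 mph.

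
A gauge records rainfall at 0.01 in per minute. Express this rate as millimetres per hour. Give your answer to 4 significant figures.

0.01 in/minute × 25.4 mm/in × 60 minute/hour = 15.24 mm/hour.

15.24 mm/hour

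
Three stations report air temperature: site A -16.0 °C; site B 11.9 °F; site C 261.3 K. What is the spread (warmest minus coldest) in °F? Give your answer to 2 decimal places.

site B: 11.9 °F = -11.167 °C.
site C: 261.3 K = -11.850 °C.
Spread: (-11.167) − (-16.000) = 4.833 °C = 8.70 °F.

8.70 °F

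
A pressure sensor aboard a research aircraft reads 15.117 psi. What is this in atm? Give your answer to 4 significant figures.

1 psi = 0.068046 atm, so 15.117 × 0.068046 = 1.029 atm.

1.029 atm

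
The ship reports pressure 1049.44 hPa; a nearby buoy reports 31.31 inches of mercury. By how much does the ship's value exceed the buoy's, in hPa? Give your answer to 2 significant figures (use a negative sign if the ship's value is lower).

the buoy: 31.31 inHg = 1060.28 hPa.
Difference: 1049.44 − 1060.28 = -11 hPa.

-11 hPa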